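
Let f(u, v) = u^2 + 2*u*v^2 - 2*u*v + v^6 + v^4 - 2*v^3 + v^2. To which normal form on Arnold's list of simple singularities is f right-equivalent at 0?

A5

The Hessian of f at 0 has rank 1. Corank 1: A-series; mu = 5 gives A_5.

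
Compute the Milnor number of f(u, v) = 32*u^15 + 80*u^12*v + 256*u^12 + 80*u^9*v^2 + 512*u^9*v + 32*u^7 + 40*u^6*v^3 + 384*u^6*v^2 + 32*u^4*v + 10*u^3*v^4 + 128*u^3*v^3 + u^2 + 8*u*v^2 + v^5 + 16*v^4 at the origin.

The Hessian of f at 0 has rank 1. Corank 1: A-series; mu = 4 gives A_4.

4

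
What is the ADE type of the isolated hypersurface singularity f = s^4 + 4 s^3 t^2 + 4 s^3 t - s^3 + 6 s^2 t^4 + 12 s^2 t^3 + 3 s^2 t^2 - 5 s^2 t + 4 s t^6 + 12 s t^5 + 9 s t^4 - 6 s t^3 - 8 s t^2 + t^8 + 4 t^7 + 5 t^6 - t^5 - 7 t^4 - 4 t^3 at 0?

D5

The Hessian of f at 0 has rank 0. Corank 2; j^3 = -(s + t)*(s + 2*t)^2 has shape L^2 M (L != M), so D-series; mu = 5 gives D_5.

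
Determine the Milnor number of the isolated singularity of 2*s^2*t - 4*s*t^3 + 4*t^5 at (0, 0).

The Hessian of f at 0 has rank 0. Corank 2; j^3 = 2*s^2*t has shape L^2 M (L != M), so D-series; mu = 6 gives D_6.

6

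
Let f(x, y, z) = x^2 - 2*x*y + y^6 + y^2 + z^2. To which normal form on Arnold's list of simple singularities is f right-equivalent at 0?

A_{5}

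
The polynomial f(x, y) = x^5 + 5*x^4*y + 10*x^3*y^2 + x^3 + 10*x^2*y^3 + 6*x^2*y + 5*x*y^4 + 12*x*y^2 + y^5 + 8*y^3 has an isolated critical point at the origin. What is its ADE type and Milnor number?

Type E_8, Milnor number mu = 8.

The Hessian of f at 0 is [[0, 0], [0, 0]] with rank 0, so corank 2. A Groebner basis of the Jacobian ideal J(f) in C{x,y} is {y^5, x*y^3 + 7*y^4/4, x^2 + 4*x*y + 4*y^2}; counting standard monomials gives mu = 8. Corank 2; j^3 = (x + 2*y)^3 is a perfect cube, so E-series; the 5-jet and mu = 8 give E_8.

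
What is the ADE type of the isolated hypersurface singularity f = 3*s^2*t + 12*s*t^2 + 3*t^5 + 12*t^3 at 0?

The Hessian of f at 0 is [[0, 0], [0, 0]] with rank 0, so corank 2. A Groebner basis of the Jacobian ideal J(f) in C{s,t} is {s^2/5 + t^4 - 4*t^2/5, s^3 + 8*t^3, s*t + 2*t^2}; counting standard monomials gives mu = 6. Corank 2; j^3 = 3*t*(s + 2*t)^2 has shape L^2 M (L != M), so D-series; mu = 6 gives D_6.

D_{6}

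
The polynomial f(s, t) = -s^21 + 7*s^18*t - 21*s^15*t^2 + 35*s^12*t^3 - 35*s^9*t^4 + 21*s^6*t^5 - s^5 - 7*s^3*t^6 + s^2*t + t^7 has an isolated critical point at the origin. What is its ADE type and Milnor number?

The Hessian of f at 0 is [[0, 0], [0, 0]] with rank 0, so corank 2. A Groebner basis of the Jacobian ideal J(f) in C{s,t} is {s^2/7 + t^6, s^3, s*t}; counting standard monomials gives mu = 8. Corank 2; j^3 = s^2*t has shape L^2 M (L != M), so D-series; mu = 8 gives D_8.

Type D_{8}, Milnor number mu = 8.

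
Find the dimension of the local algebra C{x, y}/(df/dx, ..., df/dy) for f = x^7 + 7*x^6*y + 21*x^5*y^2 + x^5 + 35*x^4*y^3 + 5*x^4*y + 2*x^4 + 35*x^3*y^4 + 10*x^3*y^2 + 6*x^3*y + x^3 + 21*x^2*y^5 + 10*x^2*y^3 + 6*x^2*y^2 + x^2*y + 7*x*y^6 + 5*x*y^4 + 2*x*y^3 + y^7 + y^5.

8

The Hessian of f at 0 is [[0, 0], [0, 0]] with rank 0, so corank 2. A Groebner basis of the Jacobian ideal J(f) in C{x,y} is {-9*x^2/20 + x*y^3 - 13*x*y^2/20 - x*y/10 - y^3/10, 17*x^2/20 + 49*x*y^2/20 + 3*x*y/10 + y^4 + 3*y^3/10, x^3 - x^2/20 + 3*x*y^2/20 + x*y/10 + y^3/10, x^2*y + 7*x^2/20 + 19*x*y^2/20 + 3*x*y/10 + 3*y^3/10}; counting standard monomials gives mu = 8. Corank 2; j^3 = x^2*(x + y) has shape L^2 M (L != M), so D-series; mu = 8 gives D_8.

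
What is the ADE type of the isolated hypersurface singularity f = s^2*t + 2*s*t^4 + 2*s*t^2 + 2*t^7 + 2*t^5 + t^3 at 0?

The Hessian of f at 0 is [[0, 0], [0, 0]] with rank 0, so corank 2. A Groebner basis of the Jacobian ideal J(f) in C{s,t} is {-s^2/6 + s*t^3 - 4*s*t/3 - 7*t^2/6, s*t + t^4 + t^2, s^3 - 3*s*t^2 - 2*t^3, s^2*t + 2*s*t^2 + t^3}; counting standard monomials gives mu = 8. Corank 2; j^3 = t*(s + t)^2 has shape L^2 M (L != M), so D-series; mu = 8 gives D_8.

D_{8}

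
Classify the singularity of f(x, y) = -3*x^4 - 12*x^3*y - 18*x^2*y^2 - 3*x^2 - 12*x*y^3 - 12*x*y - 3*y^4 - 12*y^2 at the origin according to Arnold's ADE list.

A_3

The Hessian of f at 0 has rank 1. Corank 1: A-series; mu = 3 gives A_3.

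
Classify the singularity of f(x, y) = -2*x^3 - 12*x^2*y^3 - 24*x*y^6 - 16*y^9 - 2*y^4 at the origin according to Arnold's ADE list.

E_{6}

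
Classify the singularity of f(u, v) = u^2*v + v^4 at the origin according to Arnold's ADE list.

D5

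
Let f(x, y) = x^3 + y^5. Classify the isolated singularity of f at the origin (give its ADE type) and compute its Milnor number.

Type E8, Milnor number mu = 8.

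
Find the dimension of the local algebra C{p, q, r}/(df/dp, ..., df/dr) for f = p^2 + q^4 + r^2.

The Hessian of f at 0 is [[2, 0, 0], [0, 0, 0], [0, 0, 2]] with rank 2, so corank 1. A Groebner basis of the Jacobian ideal J(f) in C{p,q,r} is {q^3, p, r}; counting standard monomials gives mu = 3. Corank 1: A-series; mu = 3 gives A_3.

3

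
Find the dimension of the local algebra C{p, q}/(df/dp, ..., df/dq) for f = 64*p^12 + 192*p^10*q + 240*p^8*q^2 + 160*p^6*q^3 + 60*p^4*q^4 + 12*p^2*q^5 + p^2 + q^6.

The Hessian of f at 0 is [[2, 0], [0, 0]] with rank 1, so corank 1. A Groebner basis of the Jacobian ideal J(f) in C{p,q} is {q^5, p}; counting standard monomials gives mu = 5. Corank 1: A-series; mu = 5 gives A_5.

5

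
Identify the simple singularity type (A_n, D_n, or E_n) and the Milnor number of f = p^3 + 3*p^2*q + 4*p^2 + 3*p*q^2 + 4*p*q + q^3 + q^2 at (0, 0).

Type A_{2}, Milnor number mu = 2.

The Hessian of f at 0 is [[8, 4], [4, 2]] with rank 1, so corank 1. A Groebner basis of the Jacobian ideal J(f) in C{p,q} is {q^2, p + q/2}; counting standard monomials gives mu = 2. Corank 1: A-series; mu = 2 gives A_2.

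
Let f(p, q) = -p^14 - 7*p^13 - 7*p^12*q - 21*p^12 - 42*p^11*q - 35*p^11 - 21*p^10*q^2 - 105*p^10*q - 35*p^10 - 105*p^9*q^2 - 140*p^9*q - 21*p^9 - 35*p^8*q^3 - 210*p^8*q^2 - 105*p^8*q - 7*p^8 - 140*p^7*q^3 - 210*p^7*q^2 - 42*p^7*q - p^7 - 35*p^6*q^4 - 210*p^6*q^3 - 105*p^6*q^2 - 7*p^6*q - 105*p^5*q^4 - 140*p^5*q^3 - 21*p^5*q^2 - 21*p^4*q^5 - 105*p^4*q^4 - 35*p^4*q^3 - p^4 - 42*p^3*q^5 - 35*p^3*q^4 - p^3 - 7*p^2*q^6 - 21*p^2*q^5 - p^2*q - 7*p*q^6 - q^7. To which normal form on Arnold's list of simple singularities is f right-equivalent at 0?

The Hessian of f at 0 has rank 0. Corank 2; j^3 = -p^2*(p + q) has shape L^2 M (L != M), so D-series; mu = 8 gives D_8.

D_{8}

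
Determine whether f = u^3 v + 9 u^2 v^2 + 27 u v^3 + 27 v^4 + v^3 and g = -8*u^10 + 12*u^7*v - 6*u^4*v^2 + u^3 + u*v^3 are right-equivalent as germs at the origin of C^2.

Yes.

The Hessian of f at 0 has rank 0. Corank 2; j^3 = v^3 is a perfect cube, so E-series; the 4-jet and mu = 7 give E_7. The Hessian of g at 0 has rank 0. Corank 2; j^3 = u^3 is a perfect cube, so E-series; the 4-jet and mu = 7 give E_7. Both have type E_7, hence right-equivalent.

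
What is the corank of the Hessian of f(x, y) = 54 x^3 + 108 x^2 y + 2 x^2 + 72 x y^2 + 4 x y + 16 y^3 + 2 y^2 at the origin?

1

Hessian at 0 has rank 1.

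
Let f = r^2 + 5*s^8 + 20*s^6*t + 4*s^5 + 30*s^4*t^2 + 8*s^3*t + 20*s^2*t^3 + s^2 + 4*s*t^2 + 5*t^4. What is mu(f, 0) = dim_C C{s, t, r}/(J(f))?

3

The Hessian of f at 0 is [[2, 0, 0], [0, 0, 0], [0, 0, 2]] with rank 2, so corank 1. A Groebner basis of the Jacobian ideal J(f) in C{s,t,r} is {s^2, s*t, s/2 + t^2, r}; counting standard monomials gives mu = 3. Corank 1: A-series; mu = 3 gives A_3.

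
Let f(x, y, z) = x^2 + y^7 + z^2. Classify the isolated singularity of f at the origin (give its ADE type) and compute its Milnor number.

Type A_6, Milnor number mu = 6.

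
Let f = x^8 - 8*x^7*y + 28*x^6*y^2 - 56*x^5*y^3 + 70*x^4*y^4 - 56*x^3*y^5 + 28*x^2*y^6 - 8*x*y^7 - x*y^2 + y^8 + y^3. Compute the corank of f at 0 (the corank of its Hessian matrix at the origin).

2

The Hessian at 0 is [[0, 0], [0, 0]] of rank 0; hence corank 2.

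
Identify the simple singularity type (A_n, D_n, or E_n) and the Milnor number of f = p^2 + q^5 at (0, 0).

The Hessian of f at 0 is [[2, 0], [0, 0]] with rank 1, so corank 1. A Groebner basis of the Jacobian ideal J(f) in C{p,q} is {q^4, p}; counting standard monomials gives mu = 4. Corank 1: A-series; mu = 4 gives A_4.

Type A4, Milnor number mu = 4.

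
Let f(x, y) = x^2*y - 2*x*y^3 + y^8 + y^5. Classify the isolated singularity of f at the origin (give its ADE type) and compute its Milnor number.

The Hessian of f at 0 has rank 0. Corank 2; j^3 = x^2*y has shape L^2 M (L != M), so D-series; mu = 9 gives D_9.

Type D9, Milnor number mu = 9.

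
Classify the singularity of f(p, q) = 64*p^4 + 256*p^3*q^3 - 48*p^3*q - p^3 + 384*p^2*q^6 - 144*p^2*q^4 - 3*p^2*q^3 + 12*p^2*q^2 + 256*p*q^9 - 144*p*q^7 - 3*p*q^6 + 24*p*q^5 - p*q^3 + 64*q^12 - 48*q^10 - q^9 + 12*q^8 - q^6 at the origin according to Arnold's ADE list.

The Hessian of f at 0 is [[0, 0], [0, 0]] with rank 0, so corank 2. A Groebner basis of the Jacobian ideal J(f) in C{p,q} is {3*p^2/16 + q^4 + q^3/16, p^3, p^2*q - p^2/16 - q^3/48, -p^2/2 + p*q^2 - q^3/6}; counting standard monomials gives mu = 7. Corank 2; j^3 = -p^3 is a perfect cube, so E-series; the 4-jet and mu = 7 give E_7.

E_{7}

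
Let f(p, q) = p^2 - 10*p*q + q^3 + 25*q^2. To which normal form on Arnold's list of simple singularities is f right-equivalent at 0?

The Hessian of f at 0 is [[2, -10], [-10, 50]] with rank 1, so corank 1. A Groebner basis of the Jacobian ideal J(f) in C{p,q} is {q^2, p - 5*q}; counting standard monomials gives mu = 2. Corank 1: A-series; mu = 2 gives A_2.

A_2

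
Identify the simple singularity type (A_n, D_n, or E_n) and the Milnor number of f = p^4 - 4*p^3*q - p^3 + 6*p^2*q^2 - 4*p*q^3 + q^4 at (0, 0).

Type E_6, Milnor number mu = 6.

The Hessian of f at 0 is [[0, 0], [0, 0]] with rank 0, so corank 2. A Groebner basis of the Jacobian ideal J(f) in C{p,q} is {q^4, p*q^2 - q^3/3, p^2}; counting standard monomials gives mu = 6. Corank 2; j^3 = -p^3 is a perfect cube, so E-series; the 4-jet and mu = 6 give E_6.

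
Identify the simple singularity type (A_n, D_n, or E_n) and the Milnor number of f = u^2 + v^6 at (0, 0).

Type A_{5}, Milnor number mu = 5.

The Hessian of f at 0 has rank 1. Corank 1: A-series; mu = 5 gives A_5.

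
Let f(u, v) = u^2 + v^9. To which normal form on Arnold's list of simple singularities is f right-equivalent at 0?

A_{8}

The Hessian of f at 0 is [[2, 0], [0, 0]] with rank 1, so corank 1. A Groebner basis of the Jacobian ideal J(f) in C{u,v} is {v^8, u}; counting standard monomials gives mu = 8. Corank 1: A-series; mu = 8 gives A_8.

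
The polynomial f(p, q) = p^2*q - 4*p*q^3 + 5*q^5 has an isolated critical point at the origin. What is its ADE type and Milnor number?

The Hessian of f at 0 is [[0, 0], [0, 0]] with rank 0, so corank 2. A Groebner basis of the Jacobian ideal J(f) in C{p,q} is {p^3, p^2*q, 2*p^2 + p*q^2, -p*q/2 + q^3}; counting standard monomials gives mu = 6. Corank 2; j^3 = p^2*q has shape L^2 M (L != M), so D-series; mu = 6 gives D_6.

Type D_6, Milnor number mu = 6.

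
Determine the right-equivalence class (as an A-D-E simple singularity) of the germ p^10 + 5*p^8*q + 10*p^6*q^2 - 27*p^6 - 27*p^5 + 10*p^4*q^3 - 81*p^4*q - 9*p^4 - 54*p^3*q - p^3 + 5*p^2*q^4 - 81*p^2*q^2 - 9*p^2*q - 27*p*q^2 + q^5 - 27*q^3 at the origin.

E8

The Hessian of f at 0 is [[0, 0], [0, 0]] with rank 0, so corank 2. A Groebner basis of the Jacobian ideal J(f) in C{p,q} is {p^2/972 + p*q^3 + p*q^2/18 + p*q/162 + q^3/6 + q^2/108, q^4, p^3 + p^2/2 + 3*p*q + 27*q^3 + 9*q^2/2, p^2*q - p^2/18 + 3*p*q^2 - p*q/3 - q^2/2}; counting standard monomials gives mu = 8. Corank 2; j^3 = -(p + 3*q)^3 is a perfect cube, so E-series; the 5-jet and mu = 8 give E_8.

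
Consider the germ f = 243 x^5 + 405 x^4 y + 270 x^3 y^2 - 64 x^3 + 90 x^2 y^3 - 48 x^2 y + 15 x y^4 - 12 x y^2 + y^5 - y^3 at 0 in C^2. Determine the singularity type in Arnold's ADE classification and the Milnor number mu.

Type E8, Milnor number mu = 8.

The Hessian of f at 0 has rank 0. Corank 2; j^3 = -(4*x + y)^3 is a perfect cube, so E-series; the 5-jet and mu = 8 give E_8.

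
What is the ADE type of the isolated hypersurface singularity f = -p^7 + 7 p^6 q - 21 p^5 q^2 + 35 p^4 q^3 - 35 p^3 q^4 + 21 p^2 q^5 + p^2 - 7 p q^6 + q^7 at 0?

The Hessian of f at 0 has rank 1. Corank 1: A-series; mu = 6 gives A_6.

A6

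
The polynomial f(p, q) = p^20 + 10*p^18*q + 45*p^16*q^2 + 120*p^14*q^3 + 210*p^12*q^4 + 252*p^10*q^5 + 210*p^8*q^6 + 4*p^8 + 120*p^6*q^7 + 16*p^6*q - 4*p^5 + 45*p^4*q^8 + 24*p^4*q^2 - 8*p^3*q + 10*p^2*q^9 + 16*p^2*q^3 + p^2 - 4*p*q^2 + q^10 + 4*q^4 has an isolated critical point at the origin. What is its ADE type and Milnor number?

The Hessian of f at 0 is [[2, 0], [0, 0]] with rank 1, so corank 1. A Groebner basis of the Jacobian ideal J(f) in C{p,q} is {p^2*q^2 - p*q/4 + q^3/2, -5*p^2*q/2 + p*q^3 + p/2 - q^2, p^2/4 - p*q^2 + q^4, p^3 - p*q/2 + q^3}; counting standard monomials gives mu = 9. Corank 1: A-series; mu = 9 gives A_9.

Type A_9, Milnor number mu = 9.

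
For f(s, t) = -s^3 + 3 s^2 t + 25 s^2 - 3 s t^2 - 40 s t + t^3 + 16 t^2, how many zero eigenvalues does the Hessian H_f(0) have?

1

Hessian at 0 has rank 1.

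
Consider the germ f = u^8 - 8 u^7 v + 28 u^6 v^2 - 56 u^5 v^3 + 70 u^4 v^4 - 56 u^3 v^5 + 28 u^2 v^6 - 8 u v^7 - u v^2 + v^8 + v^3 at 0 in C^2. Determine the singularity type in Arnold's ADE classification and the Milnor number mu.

Type D9, Milnor number mu = 9.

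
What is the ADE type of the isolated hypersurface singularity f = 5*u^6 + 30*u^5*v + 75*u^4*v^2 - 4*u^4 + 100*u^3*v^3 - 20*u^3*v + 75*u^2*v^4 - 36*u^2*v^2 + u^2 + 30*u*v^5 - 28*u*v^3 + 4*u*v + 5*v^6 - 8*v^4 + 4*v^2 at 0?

A_{5}

The Hessian of f at 0 is [[2, 4], [4, 8]] with rank 1, so corank 1. A Groebner basis of the Jacobian ideal J(f) in C{u,v} is {u*v^2 - u - 2*v, u/2 + v^3 + v, u^2 + 4*u*v + 4*v^2}; counting standard monomials gives mu = 5. Corank 1: A-series; mu = 5 gives A_5.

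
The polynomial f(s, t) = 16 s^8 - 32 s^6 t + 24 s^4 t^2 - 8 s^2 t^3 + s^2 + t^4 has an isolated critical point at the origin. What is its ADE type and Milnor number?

Type A_{3}, Milnor number mu = 3.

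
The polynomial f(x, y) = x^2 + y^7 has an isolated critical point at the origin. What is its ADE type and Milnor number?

Type A6, Milnor number mu = 6.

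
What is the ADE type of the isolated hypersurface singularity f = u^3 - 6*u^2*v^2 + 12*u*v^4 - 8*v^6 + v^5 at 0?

E_8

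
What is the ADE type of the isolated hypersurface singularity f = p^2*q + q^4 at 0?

D5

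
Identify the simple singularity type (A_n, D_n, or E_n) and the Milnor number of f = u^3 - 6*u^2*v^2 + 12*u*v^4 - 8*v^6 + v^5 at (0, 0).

The Hessian of f at 0 is [[0, 0], [0, 0]] with rank 0, so corank 2. A Groebner basis of the Jacobian ideal J(f) in C{u,v} is {v^4, u^3, -u^2/4 + u*v^2}; counting standard monomials gives mu = 8. Corank 2; j^3 = u^3 is a perfect cube, so E-series; the 5-jet and mu = 8 give E_8.

Type E8, Milnor number mu = 8.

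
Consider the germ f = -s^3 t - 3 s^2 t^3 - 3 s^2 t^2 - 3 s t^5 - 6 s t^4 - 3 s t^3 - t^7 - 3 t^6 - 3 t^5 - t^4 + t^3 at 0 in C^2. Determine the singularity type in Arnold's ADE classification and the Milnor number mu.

Type E_{7}, Milnor number mu = 7.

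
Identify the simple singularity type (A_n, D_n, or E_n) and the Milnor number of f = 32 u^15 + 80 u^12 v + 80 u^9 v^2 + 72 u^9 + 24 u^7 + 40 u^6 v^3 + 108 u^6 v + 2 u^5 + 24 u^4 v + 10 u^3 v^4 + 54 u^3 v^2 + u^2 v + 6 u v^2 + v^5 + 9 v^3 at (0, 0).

The Hessian of f at 0 is [[0, 0], [0, 0]] with rank 0, so corank 2. A Groebner basis of the Jacobian ideal J(f) in C{u,v} is {-u*v/162 + v^4 - v^2/54, u*v^2 + 3*v^3, u^2 + 977*u*v/162 + 491*v^2/54}; counting standard monomials gives mu = 6. Corank 2; j^3 = v*(u + 3*v)^2 has shape L^2 M (L != M), so D-series; mu = 6 gives D_6.

Type D_{6}, Milnor number mu = 6.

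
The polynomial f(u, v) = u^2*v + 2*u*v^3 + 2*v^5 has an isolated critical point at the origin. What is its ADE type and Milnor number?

Type D_6, Milnor number mu = 6.

The Hessian of f at 0 has rank 0. Corank 2; j^3 = u^2*v has shape L^2 M (L != M), so D-series; mu = 6 gives D_6.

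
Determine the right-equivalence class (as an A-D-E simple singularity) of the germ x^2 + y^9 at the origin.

A8

The Hessian of f at 0 is [[2, 0], [0, 0]] with rank 1, so corank 1. A Groebner basis of the Jacobian ideal J(f) in C{x,y} is {y^8, x}; counting standard monomials gives mu = 8. Corank 1: A-series; mu = 8 gives A_8.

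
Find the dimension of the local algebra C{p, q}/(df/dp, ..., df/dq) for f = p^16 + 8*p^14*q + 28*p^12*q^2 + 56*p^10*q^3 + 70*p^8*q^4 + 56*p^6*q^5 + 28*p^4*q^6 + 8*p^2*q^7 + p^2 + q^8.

7

The Hessian of f at 0 has rank 1. Corank 1: A-series; mu = 7 gives A_7.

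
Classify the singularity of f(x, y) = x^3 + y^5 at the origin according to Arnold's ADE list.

The Hessian of f at 0 has rank 0. Corank 2; j^3 = x^3 is a perfect cube, so E-series; the 5-jet and mu = 8 give E_8.

E8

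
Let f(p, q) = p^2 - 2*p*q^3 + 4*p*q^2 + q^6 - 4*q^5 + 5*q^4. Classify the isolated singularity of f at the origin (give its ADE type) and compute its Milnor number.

The Hessian of f at 0 is [[2, 0], [0, 0]] with rank 1, so corank 1. A Groebner basis of the Jacobian ideal J(f) in C{p,q} is {p^2, p*q, p/2 + q^2}; counting standard monomials gives mu = 3. Corank 1: A-series; mu = 3 gives A_3.

Type A_3, Milnor number mu = 3.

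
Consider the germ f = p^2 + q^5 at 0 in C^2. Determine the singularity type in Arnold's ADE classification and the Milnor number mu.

Type A_{4}, Milnor number mu = 4.

The Hessian of f at 0 has rank 1. Corank 1: A-series; mu = 4 gives A_4.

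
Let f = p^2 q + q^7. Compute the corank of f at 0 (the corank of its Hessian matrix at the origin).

The Hessian at 0 is [[0, 0], [0, 0]] of rank 0; hence corank 2.

2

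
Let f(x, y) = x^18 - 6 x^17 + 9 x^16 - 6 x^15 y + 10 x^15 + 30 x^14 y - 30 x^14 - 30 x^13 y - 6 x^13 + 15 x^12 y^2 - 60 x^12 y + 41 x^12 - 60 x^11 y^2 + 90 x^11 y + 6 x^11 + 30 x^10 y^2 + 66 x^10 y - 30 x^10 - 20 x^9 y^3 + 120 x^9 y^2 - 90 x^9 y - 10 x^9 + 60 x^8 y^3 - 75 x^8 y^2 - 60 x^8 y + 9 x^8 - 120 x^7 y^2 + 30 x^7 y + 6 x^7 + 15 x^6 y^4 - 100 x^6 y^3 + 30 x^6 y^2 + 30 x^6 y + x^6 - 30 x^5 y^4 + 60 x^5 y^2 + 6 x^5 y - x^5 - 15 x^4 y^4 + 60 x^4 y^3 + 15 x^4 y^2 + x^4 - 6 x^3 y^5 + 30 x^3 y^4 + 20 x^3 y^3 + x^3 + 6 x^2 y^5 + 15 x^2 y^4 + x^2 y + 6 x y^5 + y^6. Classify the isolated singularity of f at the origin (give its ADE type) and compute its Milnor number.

The Hessian of f at 0 has rank 0. Corank 2; j^3 = x^2*(x + y) has shape L^2 M (L != M), so D-series; mu = 7 gives D_7.

Type D_{7}, Milnor number mu = 7.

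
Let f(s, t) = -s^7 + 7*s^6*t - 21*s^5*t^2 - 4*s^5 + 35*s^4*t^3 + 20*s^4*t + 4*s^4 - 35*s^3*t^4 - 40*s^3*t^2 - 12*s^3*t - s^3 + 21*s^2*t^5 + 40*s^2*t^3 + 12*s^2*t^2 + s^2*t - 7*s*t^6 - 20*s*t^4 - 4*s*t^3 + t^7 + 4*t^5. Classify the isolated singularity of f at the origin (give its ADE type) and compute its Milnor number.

Type D_{8}, Milnor number mu = 8.

The Hessian of f at 0 is [[0, 0], [0, 0]] with rank 0, so corank 2. A Groebner basis of the Jacobian ideal J(f) in C{s,t} is {39*s^2/20 + s*t^3 + 107*s*t^2/10 + 73*s*t/20 - 73*t^3/10, 31*s^2/10 + 161*s*t^2/10 + 57*s*t/10 + t^4 - 57*t^3/5, s^3 + 8*s^2/5 + 48*s*t^2/5 + 16*s*t/5 - 32*t^3/5, s^2*t + 7*s^2/10 + 11*s*t^2/5 + 9*s*t/10 - 9*t^3/5}; counting standard monomials gives mu = 8. Corank 2; j^3 = -s^2*(s - t) has shape L^2 M (L != M), so D-series; mu = 8 gives D_8.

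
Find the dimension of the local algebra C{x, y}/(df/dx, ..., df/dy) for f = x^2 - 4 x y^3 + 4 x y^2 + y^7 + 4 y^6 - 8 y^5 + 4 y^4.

6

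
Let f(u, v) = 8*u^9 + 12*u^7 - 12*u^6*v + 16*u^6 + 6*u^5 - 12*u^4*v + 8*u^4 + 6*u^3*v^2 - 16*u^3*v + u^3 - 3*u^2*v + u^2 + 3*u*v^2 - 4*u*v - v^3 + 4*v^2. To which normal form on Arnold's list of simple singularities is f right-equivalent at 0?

The Hessian of f at 0 has rank 1. Corank 1: A-series; mu = 2 gives A_2.

A_{2}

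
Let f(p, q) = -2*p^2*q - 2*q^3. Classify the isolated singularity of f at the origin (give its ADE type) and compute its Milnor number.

Type D_4, Milnor number mu = 4.

The Hessian of f at 0 has rank 0. Corank 2; j^3 = -2*q*(p^2 + q^2) splits into three distinct lines over C (the quadratic factor has nonzero discriminant), so D_4.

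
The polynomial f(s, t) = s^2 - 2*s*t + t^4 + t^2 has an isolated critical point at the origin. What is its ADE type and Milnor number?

Type A_{3}, Milnor number mu = 3.

The Hessian of f at 0 has rank 1. Corank 1: A-series; mu = 3 gives A_3.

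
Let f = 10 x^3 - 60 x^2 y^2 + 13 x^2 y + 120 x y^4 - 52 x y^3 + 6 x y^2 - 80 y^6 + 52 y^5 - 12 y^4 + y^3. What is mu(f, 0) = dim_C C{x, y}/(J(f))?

4

The Hessian of f at 0 has rank 0. Corank 2; j^3 = (2*x + y)*(5*x^2 + 4*x*y + y^2) splits into three distinct lines over C (the quadratic factor has nonzero discriminant), so D_4.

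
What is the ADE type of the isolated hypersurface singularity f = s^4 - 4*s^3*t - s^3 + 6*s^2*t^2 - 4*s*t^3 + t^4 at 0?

E6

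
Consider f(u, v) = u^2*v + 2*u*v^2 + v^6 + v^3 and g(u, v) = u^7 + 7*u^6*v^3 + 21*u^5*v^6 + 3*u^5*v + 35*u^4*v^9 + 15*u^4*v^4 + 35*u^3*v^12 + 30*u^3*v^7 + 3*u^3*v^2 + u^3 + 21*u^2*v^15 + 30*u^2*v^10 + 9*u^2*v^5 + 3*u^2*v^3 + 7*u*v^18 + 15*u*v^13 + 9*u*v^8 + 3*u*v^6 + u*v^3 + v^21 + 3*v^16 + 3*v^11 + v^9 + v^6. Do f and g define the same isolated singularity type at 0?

No.

The Hessian of f at 0 has rank 0. Corank 2; j^3 = v*(u + v)^2 has shape L^2 M (L != M), so D-series; mu = 7 gives D_7. The Hessian of g at 0 has rank 0. Corank 2; j^3 = u^3 is a perfect cube, so E-series; the 4-jet and mu = 7 give E_7. f is D_7 but g is E_7, hence not right-equivalent.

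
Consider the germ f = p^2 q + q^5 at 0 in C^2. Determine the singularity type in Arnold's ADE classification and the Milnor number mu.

Type D_6, Milnor number mu = 6.

The Hessian of f at 0 has rank 0. Corank 2; j^3 = p^2*q has shape L^2 M (L != M), so D-series; mu = 6 gives D_6.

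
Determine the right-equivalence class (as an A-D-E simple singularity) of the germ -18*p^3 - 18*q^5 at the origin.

The Hessian of f at 0 has rank 0. Corank 2; j^3 = -18*p^3 is a perfect cube, so E-series; the 5-jet and mu = 8 give E_8.

E8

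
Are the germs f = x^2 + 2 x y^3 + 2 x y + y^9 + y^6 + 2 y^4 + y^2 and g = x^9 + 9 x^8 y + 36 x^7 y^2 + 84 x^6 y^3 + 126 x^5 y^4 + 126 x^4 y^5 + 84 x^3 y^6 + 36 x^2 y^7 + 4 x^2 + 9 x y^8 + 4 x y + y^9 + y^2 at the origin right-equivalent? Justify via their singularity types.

The Hessian of f at 0 has rank 1. Corank 1: A-series; mu = 8 gives A_8. The Hessian of g at 0 has rank 1. Corank 1: A-series; mu = 8 gives A_8. Both have type A_8, hence right-equivalent.

Yes.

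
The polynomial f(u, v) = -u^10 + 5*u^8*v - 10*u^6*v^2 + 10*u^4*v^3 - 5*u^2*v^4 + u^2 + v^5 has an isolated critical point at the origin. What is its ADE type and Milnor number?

Type A_4, Milnor number mu = 4.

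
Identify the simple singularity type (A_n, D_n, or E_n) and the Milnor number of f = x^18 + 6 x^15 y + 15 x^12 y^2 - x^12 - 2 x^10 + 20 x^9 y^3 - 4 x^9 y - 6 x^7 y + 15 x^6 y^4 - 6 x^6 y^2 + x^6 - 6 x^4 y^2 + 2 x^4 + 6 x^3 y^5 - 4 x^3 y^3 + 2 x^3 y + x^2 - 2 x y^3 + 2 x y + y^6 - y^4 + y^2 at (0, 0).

Type A_3, Milnor number mu = 3.

The Hessian of f at 0 is [[2, 2], [2, 2]] with rank 1, so corank 1. A Groebner basis of the Jacobian ideal J(f) in C{x,y} is {y^3, x + y}; counting standard monomials gives mu = 3. Corank 1: A-series; mu = 3 gives A_3.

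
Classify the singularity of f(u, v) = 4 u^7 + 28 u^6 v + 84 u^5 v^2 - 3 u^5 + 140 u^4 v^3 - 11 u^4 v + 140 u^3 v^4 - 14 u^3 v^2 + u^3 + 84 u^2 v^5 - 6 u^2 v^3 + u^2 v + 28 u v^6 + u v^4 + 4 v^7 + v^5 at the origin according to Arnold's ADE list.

D6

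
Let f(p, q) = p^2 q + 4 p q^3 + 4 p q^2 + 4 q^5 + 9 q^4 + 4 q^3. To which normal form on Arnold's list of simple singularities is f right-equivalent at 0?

D5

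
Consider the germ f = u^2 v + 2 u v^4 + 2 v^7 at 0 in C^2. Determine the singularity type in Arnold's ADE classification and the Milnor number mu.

The Hessian of f at 0 has rank 0. Corank 2; j^3 = u^2*v has shape L^2 M (L != M), so D-series; mu = 8 gives D_8.

Type D_8, Milnor number mu = 8.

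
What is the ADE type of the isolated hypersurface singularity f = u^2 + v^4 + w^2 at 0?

The Hessian of f at 0 has rank 2. Corank 1: A-series; mu = 3 gives A_3.

A_3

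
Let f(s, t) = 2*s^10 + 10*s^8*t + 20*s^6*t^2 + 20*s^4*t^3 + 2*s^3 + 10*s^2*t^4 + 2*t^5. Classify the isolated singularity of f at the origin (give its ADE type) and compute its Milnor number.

The Hessian of f at 0 is [[0, 0], [0, 0]] with rank 0, so corank 2. A Groebner basis of the Jacobian ideal J(f) in C{s,t} is {t^4, s^2}; counting standard monomials gives mu = 8. Corank 2; j^3 = 2*s^3 is a perfect cube, so E-series; the 5-jet and mu = 8 give E_8.

Type E_8, Milnor number mu = 8.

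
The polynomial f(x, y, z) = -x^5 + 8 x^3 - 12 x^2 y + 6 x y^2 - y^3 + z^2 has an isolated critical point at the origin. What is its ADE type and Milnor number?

The Hessian of f at 0 is [[0, 0, 0], [0, 0, 0], [0, 0, 2]] with rank 1, so corank 2. A Groebner basis of the Jacobian ideal J(f) in C{x,y,z} is {y^5, x*y^3 - 3*y^4/8, x^2 - x*y + y^2/4, z}; counting standard monomials gives mu = 8. Corank 2; j^3 = (2*x - y)^3 is a perfect cube, so E-series; the 5-jet and mu = 8 give E_8.

Type E_8, Milnor number mu = 8.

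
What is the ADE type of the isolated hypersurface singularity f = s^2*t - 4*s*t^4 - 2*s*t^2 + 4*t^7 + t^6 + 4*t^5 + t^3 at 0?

The Hessian of f at 0 has rank 0. Corank 2; j^3 = t*(s - t)^2 has shape L^2 M (L != M), so D-series; mu = 7 gives D_7.

D_7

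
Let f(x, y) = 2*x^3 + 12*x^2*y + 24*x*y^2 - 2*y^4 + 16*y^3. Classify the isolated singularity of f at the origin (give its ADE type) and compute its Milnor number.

The Hessian of f at 0 has rank 0. Corank 2; j^3 = 2*(x + 2*y)^3 is a perfect cube, so E-series; the 4-jet and mu = 6 give E_6.

Type E6, Milnor number mu = 6.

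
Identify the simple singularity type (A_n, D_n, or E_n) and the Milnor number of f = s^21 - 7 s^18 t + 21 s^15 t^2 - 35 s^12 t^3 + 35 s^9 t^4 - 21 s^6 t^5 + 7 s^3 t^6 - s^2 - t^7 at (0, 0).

The Hessian of f at 0 has rank 1. Corank 1: A-series; mu = 6 gives A_6.

Type A6, Milnor number mu = 6.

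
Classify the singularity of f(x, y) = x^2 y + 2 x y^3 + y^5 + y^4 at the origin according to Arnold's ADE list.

D_5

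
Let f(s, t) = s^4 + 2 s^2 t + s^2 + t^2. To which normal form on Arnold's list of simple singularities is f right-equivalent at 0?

A_{1}

The Hessian of f at 0 is [[2, 0], [0, 2]] with rank 2, so corank 0. A Groebner basis of the Jacobian ideal J(f) in C{s,t} is {s, t}; counting standard monomials gives mu = 1. Corank 0: nondegenerate Morse point, so A_1.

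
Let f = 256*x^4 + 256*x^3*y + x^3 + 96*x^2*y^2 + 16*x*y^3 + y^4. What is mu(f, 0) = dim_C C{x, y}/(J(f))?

The Hessian of f at 0 has rank 0. Corank 2; j^3 = x^3 is a perfect cube, so E-series; the 4-jet and mu = 6 give E_6.

6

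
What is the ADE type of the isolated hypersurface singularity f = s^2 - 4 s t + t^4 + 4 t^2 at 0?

The Hessian of f at 0 is [[2, -4], [-4, 8]] with rank 1, so corank 1. A Groebner basis of the Jacobian ideal J(f) in C{s,t} is {t^3, s - 2*t}; counting standard monomials gives mu = 3. Corank 1: A-series; mu = 3 gives A_3.

A_3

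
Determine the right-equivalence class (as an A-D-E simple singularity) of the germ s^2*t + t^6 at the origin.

The Hessian of f at 0 has rank 0. Corank 2; j^3 = s^2*t has shape L^2 M (L != M), so D-series; mu = 7 gives D_7.

D_7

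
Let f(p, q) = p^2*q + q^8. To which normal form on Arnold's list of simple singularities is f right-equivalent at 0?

D_9

The Hessian of f at 0 has rank 0. Corank 2; j^3 = p^2*q has shape L^2 M (L != M), so D-series; mu = 9 gives D_9.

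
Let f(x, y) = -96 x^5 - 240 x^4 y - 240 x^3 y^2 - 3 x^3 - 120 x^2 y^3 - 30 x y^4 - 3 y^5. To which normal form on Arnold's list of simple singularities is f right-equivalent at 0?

E_8

The Hessian of f at 0 has rank 0. Corank 2; j^3 = -3*x^3 is a perfect cube, so E-series; the 5-jet and mu = 8 give E_8.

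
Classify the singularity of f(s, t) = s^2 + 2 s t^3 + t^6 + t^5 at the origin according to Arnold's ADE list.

The Hessian of f at 0 has rank 1. Corank 1: A-series; mu = 4 gives A_4.

A4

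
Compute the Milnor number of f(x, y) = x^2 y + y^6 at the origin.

The Hessian of f at 0 is [[0, 0], [0, 0]] with rank 0, so corank 2. A Groebner basis of the Jacobian ideal J(f) in C{x,y} is {x^2/6 + y^5, x^3, x*y}; counting standard monomials gives mu = 7. Corank 2; j^3 = x^2*y has shape L^2 M (L != M), so D-series; mu = 7 gives D_7.

7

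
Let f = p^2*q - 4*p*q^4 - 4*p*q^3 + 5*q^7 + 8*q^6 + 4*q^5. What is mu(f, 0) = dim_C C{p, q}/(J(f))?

8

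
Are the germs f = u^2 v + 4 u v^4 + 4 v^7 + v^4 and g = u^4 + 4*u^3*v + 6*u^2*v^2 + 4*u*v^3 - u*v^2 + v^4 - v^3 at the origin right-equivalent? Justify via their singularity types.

Yes.

The Hessian of f at 0 is [[0, 0], [0, 0]] with rank 0, so corank 2. A Groebner basis of the Jacobian ideal J(f) in C{u,v} is {u^3, u^2/4 + v^3, u*v}; counting standard monomials gives mu = 5. Corank 2; j^3 = u^2*v has shape L^2 M (L != M), so D-series; mu = 5 gives D_5. The Hessian of g at 0 is [[0, 0], [0, 0]] with rank 0, so corank 2. A Groebner basis of the Jacobian ideal J(g) in C{u,v} is {u^3 - v^2/4, v^3, u*v + v^2}; counting standard monomials gives mu = 5. Corank 2; j^3 = -v^2*(u + v) has shape L^2 M (L != M), so D-series; mu = 5 gives D_5. Both have type D_5, hence right-equivalent.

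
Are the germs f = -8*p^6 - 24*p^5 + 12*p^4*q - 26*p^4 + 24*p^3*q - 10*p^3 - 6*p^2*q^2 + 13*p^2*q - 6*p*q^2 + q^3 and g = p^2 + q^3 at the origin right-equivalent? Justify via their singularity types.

The Hessian of f at 0 has rank 0. Corank 2; j^3 = -(2*p - q)*(5*p^2 - 4*p*q + q^2) splits into three distinct lines over C (the quadratic factor has nonzero discriminant), so D_4. The Hessian of g at 0 has rank 1. Corank 1: A-series; mu = 2 gives A_2. f is D_4 but g is A_2, hence not right-equivalent.

No.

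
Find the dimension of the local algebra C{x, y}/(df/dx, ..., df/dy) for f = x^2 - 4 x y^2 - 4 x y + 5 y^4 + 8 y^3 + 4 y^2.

The Hessian of f at 0 has rank 1. Corank 1: A-series; mu = 3 gives A_3.

3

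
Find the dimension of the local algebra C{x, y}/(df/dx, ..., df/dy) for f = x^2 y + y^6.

The Hessian of f at 0 has rank 0. Corank 2; j^3 = x^2*y has shape L^2 M (L != M), so D-series; mu = 7 gives D_7.

7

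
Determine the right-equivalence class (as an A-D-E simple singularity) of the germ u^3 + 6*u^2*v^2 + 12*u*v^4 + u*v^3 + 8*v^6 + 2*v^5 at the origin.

E7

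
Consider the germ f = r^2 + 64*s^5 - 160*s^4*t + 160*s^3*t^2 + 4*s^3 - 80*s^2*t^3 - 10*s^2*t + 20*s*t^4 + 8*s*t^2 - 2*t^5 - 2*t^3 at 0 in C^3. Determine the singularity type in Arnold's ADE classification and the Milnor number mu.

Type D_{6}, Milnor number mu = 6.

The Hessian of f at 0 has rank 1. Corank 2; j^3 = 2*(s - t)^2*(2*s - t) has shape L^2 M (L != M), so D-series; mu = 6 gives D_6.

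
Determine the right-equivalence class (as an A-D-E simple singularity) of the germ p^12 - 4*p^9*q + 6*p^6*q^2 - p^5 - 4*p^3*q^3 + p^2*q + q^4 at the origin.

D5

The Hessian of f at 0 has rank 0. Corank 2; j^3 = p^2*q has shape L^2 M (L != M), so D-series; mu = 5 gives D_5.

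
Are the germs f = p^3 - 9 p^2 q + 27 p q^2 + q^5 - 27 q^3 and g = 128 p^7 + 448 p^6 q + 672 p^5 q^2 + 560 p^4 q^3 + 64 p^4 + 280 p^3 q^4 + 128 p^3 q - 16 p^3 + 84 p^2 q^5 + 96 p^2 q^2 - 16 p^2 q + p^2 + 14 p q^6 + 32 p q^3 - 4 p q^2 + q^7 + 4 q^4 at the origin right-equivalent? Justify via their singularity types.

No.

The Hessian of f at 0 is [[0, 0], [0, 0]] with rank 0, so corank 2. A Groebner basis of the Jacobian ideal J(f) in C{p,q} is {q^4, p^2 - 6*p*q + 9*q^2}; counting standard monomials gives mu = 8. Corank 2; j^3 = (p - 3*q)^3 is a perfect cube, so E-series; the 5-jet and mu = 8 give E_8. The Hessian of g at 0 is [[2, 0], [0, 0]] with rank 1, so corank 1. A Groebner basis of the Jacobian ideal J(g) in C{p,q} is {-7*p*q/12 + 5*p/96 + q^4 + q^3/3 - 5*q^2/48, p*q^2 - p*q/3 + p/48 + q^3/3 - q^2/24, p^2 + p*q - p/8 + q^2/4}; counting standard monomials gives mu = 6. Corank 1: A-series; mu = 6 gives A_6. f is E_8 but g is A_6, hence not right-equivalent.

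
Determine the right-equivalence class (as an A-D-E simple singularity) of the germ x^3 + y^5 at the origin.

The Hessian of f at 0 has rank 0. Corank 2; j^3 = x^3 is a perfect cube, so E-series; the 5-jet and mu = 8 give E_8.

E8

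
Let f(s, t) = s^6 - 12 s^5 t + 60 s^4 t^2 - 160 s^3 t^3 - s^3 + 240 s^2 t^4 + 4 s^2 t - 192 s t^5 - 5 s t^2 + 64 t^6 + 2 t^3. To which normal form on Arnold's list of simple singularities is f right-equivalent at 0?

The Hessian of f at 0 has rank 0. Corank 2; j^3 = -(s - 2*t)*(s - t)^2 has shape L^2 M (L != M), so D-series; mu = 7 gives D_7.

D7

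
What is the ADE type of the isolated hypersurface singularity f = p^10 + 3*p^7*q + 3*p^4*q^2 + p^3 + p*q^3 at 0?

E_7

The Hessian of f at 0 has rank 0. Corank 2; j^3 = p^3 is a perfect cube, so E-series; the 4-jet and mu = 7 give E_7.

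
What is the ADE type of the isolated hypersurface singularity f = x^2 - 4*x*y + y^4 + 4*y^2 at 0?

A_3

The Hessian of f at 0 is [[2, -4], [-4, 8]] with rank 1, so corank 1. A Groebner basis of the Jacobian ideal J(f) in C{x,y} is {y^3, x - 2*y}; counting standard monomials gives mu = 3. Corank 1: A-series; mu = 3 gives A_3.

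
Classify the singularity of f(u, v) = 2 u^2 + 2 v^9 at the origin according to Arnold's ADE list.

The Hessian of f at 0 is [[4, 0], [0, 0]] with rank 1, so corank 1. A Groebner basis of the Jacobian ideal J(f) in C{u,v} is {v^8, u}; counting standard monomials gives mu = 8. Corank 1: A-series; mu = 8 gives A_8.

A_{8}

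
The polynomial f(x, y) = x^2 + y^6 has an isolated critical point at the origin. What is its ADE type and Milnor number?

Type A_{5}, Milnor number mu = 5.

The Hessian of f at 0 is [[2, 0], [0, 0]] with rank 1, so corank 1. A Groebner basis of the Jacobian ideal J(f) in C{x,y} is {y^5, x}; counting standard monomials gives mu = 5. Corank 1: A-series; mu = 5 gives A_5.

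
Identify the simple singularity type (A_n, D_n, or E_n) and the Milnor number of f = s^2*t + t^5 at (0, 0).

Type D6, Milnor number mu = 6.

The Hessian of f at 0 has rank 0. Corank 2; j^3 = s^2*t has shape L^2 M (L != M), so D-series; mu = 6 gives D_6.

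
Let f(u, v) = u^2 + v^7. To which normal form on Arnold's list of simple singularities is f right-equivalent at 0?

A6

The Hessian of f at 0 is [[2, 0], [0, 0]] with rank 1, so corank 1. A Groebner basis of the Jacobian ideal J(f) in C{u,v} is {v^6, u}; counting standard monomials gives mu = 6. Corank 1: A-series; mu = 6 gives A_6.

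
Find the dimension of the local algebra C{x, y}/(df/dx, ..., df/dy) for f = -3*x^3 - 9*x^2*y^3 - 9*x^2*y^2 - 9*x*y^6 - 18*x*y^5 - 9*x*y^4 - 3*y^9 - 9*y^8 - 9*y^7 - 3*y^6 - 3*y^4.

6

The Hessian of f at 0 has rank 0. Corank 2; j^3 = -3*x^3 is a perfect cube, so E-series; the 4-jet and mu = 6 give E_6.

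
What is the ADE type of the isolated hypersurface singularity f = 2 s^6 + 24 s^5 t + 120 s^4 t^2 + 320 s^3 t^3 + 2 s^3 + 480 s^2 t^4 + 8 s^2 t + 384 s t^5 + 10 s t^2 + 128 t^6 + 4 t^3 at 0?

D_7

The Hessian of f at 0 is [[0, 0], [0, 0]] with rank 0, so corank 2. A Groebner basis of the Jacobian ideal J(f) in C{s,t} is {-s*t/6 + t^5 - t^2/6, s*t^2 + t^3, s^2 + 3*s*t + 2*t^2}; counting standard monomials gives mu = 7. Corank 2; j^3 = 2*(s + t)^2*(s + 2*t) has shape L^2 M (L != M), so D-series; mu = 7 gives D_7.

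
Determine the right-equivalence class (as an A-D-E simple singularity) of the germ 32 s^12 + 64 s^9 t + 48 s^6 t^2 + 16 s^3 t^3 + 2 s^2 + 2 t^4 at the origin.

A3

The Hessian of f at 0 is [[4, 0], [0, 0]] with rank 1, so corank 1. A Groebner basis of the Jacobian ideal J(f) in C{s,t} is {t^3, s}; counting standard monomials gives mu = 3. Corank 1: A-series; mu = 3 gives A_3.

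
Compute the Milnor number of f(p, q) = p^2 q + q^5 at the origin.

The Hessian of f at 0 has rank 0. Corank 2; j^3 = p^2*q has shape L^2 M (L != M), so D-series; mu = 6 gives D_6.

6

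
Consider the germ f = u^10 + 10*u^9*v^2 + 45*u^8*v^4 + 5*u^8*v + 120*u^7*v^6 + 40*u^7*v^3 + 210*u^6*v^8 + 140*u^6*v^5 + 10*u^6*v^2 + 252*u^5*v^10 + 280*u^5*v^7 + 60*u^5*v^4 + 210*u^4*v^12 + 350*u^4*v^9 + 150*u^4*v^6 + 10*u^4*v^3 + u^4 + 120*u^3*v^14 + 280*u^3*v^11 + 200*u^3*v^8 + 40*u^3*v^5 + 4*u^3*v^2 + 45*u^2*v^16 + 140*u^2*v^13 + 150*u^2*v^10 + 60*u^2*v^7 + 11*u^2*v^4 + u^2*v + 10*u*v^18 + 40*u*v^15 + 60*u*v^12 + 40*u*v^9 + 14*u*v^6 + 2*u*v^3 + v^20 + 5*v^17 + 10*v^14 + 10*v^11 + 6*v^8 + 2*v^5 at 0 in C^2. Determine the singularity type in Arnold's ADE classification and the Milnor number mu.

The Hessian of f at 0 is [[0, 0], [0, 0]] with rank 0, so corank 2. A Groebner basis of the Jacobian ideal J(f) in C{u,v} is {u^3, u^2*v, -u^2/4 + u*v^2, u*v + v^3}; counting standard monomials gives mu = 6. Corank 2; j^3 = u^2*v has shape L^2 M (L != M), so D-series; mu = 6 gives D_6.

Type D_6, Milnor number mu = 6.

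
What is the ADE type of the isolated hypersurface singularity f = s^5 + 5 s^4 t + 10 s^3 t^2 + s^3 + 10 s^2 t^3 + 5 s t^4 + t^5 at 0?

The Hessian of f at 0 is [[0, 0], [0, 0]] with rank 0, so corank 2. A Groebner basis of the Jacobian ideal J(f) in C{s,t} is {t^5, s*t^3 + t^4/4, s^2}; counting standard monomials gives mu = 8. Corank 2; j^3 = s^3 is a perfect cube, so E-series; the 5-jet and mu = 8 give E_8.

E_8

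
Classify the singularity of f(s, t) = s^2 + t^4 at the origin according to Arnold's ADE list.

A_{3}

The Hessian of f at 0 is [[2, 0], [0, 0]] with rank 1, so corank 1. A Groebner basis of the Jacobian ideal J(f) in C{s,t} is {t^3, s}; counting standard monomials gives mu = 3. Corank 1: A-series; mu = 3 gives A_3.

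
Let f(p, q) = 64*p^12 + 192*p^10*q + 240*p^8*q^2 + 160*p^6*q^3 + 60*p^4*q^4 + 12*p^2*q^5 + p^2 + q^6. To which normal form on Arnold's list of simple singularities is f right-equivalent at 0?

A5

The Hessian of f at 0 is [[2, 0], [0, 0]] with rank 1, so corank 1. A Groebner basis of the Jacobian ideal J(f) in C{p,q} is {q^5, p}; counting standard monomials gives mu = 5. Corank 1: A-series; mu = 5 gives A_5.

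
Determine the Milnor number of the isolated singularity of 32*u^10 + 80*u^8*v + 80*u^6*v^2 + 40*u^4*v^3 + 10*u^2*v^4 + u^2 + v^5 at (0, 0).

The Hessian of f at 0 has rank 1. Corank 1: A-series; mu = 4 gives A_4.

4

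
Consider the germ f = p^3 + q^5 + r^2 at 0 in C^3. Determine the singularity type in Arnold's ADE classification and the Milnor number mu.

Type E_{8}, Milnor number mu = 8.

The Hessian of f at 0 is [[0, 0, 0], [0, 0, 0], [0, 0, 2]] with rank 1, so corank 2. A Groebner basis of the Jacobian ideal J(f) in C{p,q,r} is {q^4, p^2, r}; counting standard monomials gives mu = 8. Corank 2; j^3 = p^3 is a perfect cube, so E-series; the 5-jet and mu = 8 give E_8.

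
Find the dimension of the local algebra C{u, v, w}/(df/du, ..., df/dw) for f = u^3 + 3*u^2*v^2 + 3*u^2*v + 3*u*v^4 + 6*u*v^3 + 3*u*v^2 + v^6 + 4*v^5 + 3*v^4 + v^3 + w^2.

8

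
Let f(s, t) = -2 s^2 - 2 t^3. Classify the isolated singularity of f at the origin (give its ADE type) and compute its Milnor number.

The Hessian of f at 0 is [[-4, 0], [0, 0]] with rank 1, so corank 1. A Groebner basis of the Jacobian ideal J(f) in C{s,t} is {t^2, s}; counting standard monomials gives mu = 2. Corank 1: A-series; mu = 2 gives A_2.

Type A_{2}, Milnor number mu = 2.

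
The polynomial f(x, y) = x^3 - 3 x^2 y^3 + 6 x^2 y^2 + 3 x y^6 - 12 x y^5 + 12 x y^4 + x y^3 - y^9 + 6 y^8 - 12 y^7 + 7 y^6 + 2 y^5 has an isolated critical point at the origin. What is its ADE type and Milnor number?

The Hessian of f at 0 is [[0, 0], [0, 0]] with rank 0, so corank 2. A Groebner basis of the Jacobian ideal J(f) in C{x,y} is {-x^2/4 + y^4 - y^3/12, x^3, x^2*y + x^2/12 + y^3/36, x^2/2 + x*y^2 + y^3/6}; counting standard monomials gives mu = 7. Corank 2; j^3 = x^3 is a perfect cube, so E-series; the 4-jet and mu = 7 give E_7.

Type E_7, Milnor number mu = 7.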